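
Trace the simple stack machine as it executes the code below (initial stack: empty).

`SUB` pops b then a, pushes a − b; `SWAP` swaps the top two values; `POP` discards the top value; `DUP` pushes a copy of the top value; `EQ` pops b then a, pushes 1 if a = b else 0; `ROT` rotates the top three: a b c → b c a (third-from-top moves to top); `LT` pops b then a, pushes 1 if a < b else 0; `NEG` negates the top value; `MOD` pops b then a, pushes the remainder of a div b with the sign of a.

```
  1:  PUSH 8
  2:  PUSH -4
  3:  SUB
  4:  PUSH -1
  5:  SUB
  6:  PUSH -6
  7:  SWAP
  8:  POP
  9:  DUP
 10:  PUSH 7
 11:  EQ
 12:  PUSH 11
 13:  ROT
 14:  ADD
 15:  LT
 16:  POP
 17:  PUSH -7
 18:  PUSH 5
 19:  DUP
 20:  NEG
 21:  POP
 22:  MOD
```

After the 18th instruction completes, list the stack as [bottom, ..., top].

PUSH 8   [8]
PUSH -4  [8, -4]
SUB      [12]
PUSH -1  [12, -1]
SUB      [13]
PUSH -6  [13, -6]
SWAP     [-6, 13]
POP      [-6]
DUP      [-6, -6]
PUSH 7   [-6, -6, 7]
EQ       [-6, 0]
PUSH 11  [-6, 0, 11]
ROT      [0, 11, -6]
ADD      [0, 5]
LT       [1]
POP      []
PUSH -7  [-7]
PUSH 5   [-7, 5]

[-7, 5]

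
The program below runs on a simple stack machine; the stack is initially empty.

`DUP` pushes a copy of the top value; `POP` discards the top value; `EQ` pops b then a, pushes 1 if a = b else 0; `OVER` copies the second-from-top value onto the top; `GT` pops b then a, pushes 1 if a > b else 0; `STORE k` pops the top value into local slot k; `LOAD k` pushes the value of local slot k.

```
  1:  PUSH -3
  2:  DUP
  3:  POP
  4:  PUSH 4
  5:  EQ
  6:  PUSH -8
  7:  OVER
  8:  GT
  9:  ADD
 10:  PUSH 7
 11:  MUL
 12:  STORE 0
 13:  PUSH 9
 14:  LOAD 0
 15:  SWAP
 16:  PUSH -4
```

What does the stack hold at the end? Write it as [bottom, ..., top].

[0, 9, -4]

PUSH -3  [-3]
DUP      [-3, -3]
POP      [-3]
PUSH 4   [-3, 4]
EQ       [0]
PUSH -8  [0, -8]
OVER     [0, -8, 0]
GT       [0, 0]
ADD      [0]
PUSH 7   [0, 7]
MUL      [0]
STORE 0  []
PUSH 9   [9]
LOAD 0   [9, 0]
SWAP     [0, 9]
PUSH -4  [0, 9, -4]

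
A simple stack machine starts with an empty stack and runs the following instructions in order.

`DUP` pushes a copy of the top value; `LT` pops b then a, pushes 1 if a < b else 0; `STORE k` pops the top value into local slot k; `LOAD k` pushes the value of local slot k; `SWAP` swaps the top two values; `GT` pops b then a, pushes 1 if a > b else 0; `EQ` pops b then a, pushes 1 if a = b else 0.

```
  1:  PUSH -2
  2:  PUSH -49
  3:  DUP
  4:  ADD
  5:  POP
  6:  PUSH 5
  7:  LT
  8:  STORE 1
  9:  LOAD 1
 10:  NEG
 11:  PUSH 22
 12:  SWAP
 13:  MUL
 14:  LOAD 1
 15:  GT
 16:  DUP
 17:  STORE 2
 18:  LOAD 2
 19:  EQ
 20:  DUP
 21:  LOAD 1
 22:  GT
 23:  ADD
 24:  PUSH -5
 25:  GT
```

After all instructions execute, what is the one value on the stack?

PUSH -2  → [-2]
PUSH -49 → [-2, -49]
DUP      → [-2, -49, -49]
ADD      → [-2, -98]
POP      → [-2]
PUSH 5   → [-2, 5]
LT       → [1]
STORE 1  → []
LOAD 1   → [1]
NEG      → [-1]
PUSH 22  → [-1, 22]
SWAP     → [22, -1]
MUL      → [-22]
LOAD 1   → [-22, 1]
GT       → [0]
DUP      → [0, 0]
STORE 2  → [0]
LOAD 2   → [0, 0]
EQ       → [1]
DUP      → [1, 1]
LOAD 1   → [1, 1, 1]
GT       → [1, 0]
ADD      → [1]
PUSH -5  → [1, -5]
GT       → [1]

1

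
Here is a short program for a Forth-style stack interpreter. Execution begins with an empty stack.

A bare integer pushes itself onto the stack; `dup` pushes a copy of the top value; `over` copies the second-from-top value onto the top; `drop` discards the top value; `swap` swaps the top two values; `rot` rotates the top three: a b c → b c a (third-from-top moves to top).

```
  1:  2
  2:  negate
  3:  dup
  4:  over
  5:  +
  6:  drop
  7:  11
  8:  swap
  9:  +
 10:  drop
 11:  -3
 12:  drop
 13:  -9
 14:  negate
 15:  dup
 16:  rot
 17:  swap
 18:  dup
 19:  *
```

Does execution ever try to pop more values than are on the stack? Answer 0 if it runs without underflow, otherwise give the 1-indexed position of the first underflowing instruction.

16

2      : [2]
negate : [-2]
dup    : [-2, -2]
over   : [-2, -2, -2]
+      : [-2, -4]
drop   : [-2]
11     : [-2, 11]
swap   : [11, -2]
+      : [9]
drop   : []
-3     : [-3]
drop   : []
-9     : [-9]
negate : [9]
dup    : [9, 9]
rot  — needs 3 operands, stack has 2 → underflow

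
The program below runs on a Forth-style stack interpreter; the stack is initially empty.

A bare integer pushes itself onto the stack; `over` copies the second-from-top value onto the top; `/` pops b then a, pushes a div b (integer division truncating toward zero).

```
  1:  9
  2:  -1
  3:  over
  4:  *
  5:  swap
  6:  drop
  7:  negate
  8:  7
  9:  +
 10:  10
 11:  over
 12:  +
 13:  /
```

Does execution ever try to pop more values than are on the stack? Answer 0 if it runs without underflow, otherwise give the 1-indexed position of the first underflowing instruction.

0

9      : [9]
-1     : [9, -1]
over   : [9, -1, 9]
*      : [9, -9]
swap   : [-9, 9]
drop   : [-9]
negate : [9]
7      : [9, 7]
+      : [16]
10     : [16, 10]
over   : [16, 10, 16]
+      : [16, 26]
/      : [0]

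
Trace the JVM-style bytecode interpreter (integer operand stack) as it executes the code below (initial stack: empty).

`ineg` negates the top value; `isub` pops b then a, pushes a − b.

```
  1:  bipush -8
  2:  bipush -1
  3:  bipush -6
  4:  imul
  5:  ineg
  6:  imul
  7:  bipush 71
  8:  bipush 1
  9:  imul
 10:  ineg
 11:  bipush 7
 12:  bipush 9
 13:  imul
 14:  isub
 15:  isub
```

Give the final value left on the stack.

182

bipush -8 -> [-8]
bipush -1 -> [-8, -1]
bipush -6 -> [-8, -1, -6]
imul      -> [-8, 6]
ineg      -> [-8, -6]
imul      -> [48]
bipush 71 -> [48, 71]
bipush 1  -> [48, 71, 1]
imul      -> [48, 71]
ineg      -> [48, -71]
bipush 7  -> [48, -71, 7]
bipush 9  -> [48, -71, 7, 9]
imul      -> [48, -71, 63]
isub      -> [48, -134]
isub      -> [182]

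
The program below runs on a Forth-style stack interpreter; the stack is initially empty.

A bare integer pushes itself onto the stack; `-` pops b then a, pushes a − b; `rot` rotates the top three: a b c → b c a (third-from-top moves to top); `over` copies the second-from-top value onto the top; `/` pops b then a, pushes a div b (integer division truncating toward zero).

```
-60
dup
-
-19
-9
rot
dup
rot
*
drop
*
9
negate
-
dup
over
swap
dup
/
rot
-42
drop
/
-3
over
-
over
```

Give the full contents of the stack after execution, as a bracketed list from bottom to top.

[9, 0, -3, 0]

-60    → -60
dup    → -60 -60
-      → 0
-19    → 0 -19
-9     → 0 -19 -9
rot    → -19 -9 0
dup    → -19 -9 0 0
rot    → -19 0 0 -9
*      → -19 0 0
drop   → -19 0
*      → 0
9      → 0 9
negate → 0 -9
-      → 9
dup    → 9 9
over   → 9 9 9
swap   → 9 9 9
dup    → 9 9 9 9
/      → 9 9 1
rot    → 9 1 9
-42    → 9 1 9 -42
drop   → 9 1 9
/      → 9 0
-3     → 9 0 -3
over   → 9 0 -3 0
-      → 9 0 -3
over   → 9 0 -3 0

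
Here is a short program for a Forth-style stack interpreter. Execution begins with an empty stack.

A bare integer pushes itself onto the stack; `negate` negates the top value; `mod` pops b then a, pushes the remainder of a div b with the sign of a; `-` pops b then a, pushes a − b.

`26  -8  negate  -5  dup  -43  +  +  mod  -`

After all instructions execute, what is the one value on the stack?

26      26
-8      26 -8
negate  26 8
-5      26 8 -5
dup     26 8 -5 -5
-43     26 8 -5 -5 -43
+       26 8 -5 -48
+       26 8 -53
mod     26 8
-       18

18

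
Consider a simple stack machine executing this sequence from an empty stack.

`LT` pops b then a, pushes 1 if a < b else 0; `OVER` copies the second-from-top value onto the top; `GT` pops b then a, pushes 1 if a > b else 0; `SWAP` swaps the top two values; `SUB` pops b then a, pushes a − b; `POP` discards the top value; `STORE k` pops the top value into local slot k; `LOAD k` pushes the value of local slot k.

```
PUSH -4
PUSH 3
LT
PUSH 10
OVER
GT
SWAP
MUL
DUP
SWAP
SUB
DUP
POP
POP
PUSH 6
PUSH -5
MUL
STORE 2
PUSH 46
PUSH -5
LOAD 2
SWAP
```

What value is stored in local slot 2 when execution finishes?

PUSH -4 : [-4]
PUSH 3  : [-4, 3]
LT      : [1]
PUSH 10 : [1, 10]
OVER    : [1, 10, 1]
GT      : [1, 1]
SWAP    : [1, 1]
MUL     : [1]
DUP     : [1, 1]
SWAP    : [1, 1]
SUB     : [0]
DUP     : [0, 0]
POP     : [0]
POP     : []
PUSH 6  : [6]
PUSH -5 : [6, -5]
MUL     : [-30]
STORE 2 : []
PUSH 46 : [46]
PUSH -5 : [46, -5]
LOAD 2  : [46, -5, -30]
SWAP    : [46, -30, -5]

-30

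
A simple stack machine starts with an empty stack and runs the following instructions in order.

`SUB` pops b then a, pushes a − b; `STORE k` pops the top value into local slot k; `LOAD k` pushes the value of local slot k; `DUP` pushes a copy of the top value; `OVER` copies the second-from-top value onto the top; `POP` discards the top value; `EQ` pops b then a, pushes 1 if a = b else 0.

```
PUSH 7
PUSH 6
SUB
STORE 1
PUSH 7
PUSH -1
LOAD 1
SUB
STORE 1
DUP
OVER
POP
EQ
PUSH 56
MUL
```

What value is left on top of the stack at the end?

56

PUSH 7   [7]
PUSH 6   [7, 6]
SUB      [1]
STORE 1  []
PUSH 7   [7]
PUSH -1  [7, -1]
LOAD 1   [7, -1, 1]
SUB      [7, -2]
STORE 1  [7]
DUP      [7, 7]
OVER     [7, 7, 7]
POP      [7, 7]
EQ       [1]
PUSH 56  [1, 56]
MUL      [56]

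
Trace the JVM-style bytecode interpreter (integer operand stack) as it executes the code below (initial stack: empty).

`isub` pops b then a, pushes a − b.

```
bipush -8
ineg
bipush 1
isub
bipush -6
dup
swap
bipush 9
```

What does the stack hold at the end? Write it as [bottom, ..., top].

[7, -6, -6, 9]

bipush -8 : -8
ineg      : 8
bipush 1  : 8 1
isub      : 7
bipush -6 : 7 -6
dup       : 7 -6 -6
swap      : 7 -6 -6
bipush 9  : 7 -6 -6 9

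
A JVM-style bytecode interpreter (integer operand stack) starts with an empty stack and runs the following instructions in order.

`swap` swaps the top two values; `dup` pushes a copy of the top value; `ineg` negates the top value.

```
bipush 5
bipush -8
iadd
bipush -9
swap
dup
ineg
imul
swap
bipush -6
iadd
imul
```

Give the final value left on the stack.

135

bipush 5  : 5
bipush -8 : 5 -8
iadd      : -3
bipush -9 : -3 -9
swap      : -9 -3
dup       : -9 -3 -3
ineg      : -9 -3 3
imul      : -9 -9
swap      : -9 -9
bipush -6 : -9 -9 -6
iadd      : -9 -15
imul      : 135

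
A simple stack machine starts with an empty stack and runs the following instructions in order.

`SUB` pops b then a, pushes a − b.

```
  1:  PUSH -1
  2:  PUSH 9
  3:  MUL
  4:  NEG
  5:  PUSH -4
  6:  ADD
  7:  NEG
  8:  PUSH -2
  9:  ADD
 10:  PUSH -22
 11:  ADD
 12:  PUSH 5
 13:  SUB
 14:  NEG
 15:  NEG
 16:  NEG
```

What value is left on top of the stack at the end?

PUSH -1   -1
PUSH 9    -1 9
MUL       -9
NEG       9
PUSH -4   9 -4
ADD       5
NEG       -5
PUSH -2   -5 -2
ADD       -7
PUSH -22  -7 -22
ADD       -29
PUSH 5    -29 5
SUB       -34
NEG       34
NEG       -34
NEG       34

34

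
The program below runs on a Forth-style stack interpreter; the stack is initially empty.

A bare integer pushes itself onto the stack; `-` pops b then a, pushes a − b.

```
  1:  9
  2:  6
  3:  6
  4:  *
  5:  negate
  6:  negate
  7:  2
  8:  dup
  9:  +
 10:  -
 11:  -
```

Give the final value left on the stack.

9       [9]
6       [9, 6]
6       [9, 6, 6]
*       [9, 36]
negate  [9, -36]
negate  [9, 36]
2       [9, 36, 2]
dup     [9, 36, 2, 2]
+       [9, 36, 4]
-       [9, 32]
-       [-23]

-23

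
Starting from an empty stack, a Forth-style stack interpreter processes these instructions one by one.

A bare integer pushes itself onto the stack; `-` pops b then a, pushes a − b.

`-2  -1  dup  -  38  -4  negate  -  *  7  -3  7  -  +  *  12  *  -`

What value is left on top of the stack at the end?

-2     -> [-2]
-1     -> [-2, -1]
dup    -> [-2, -1, -1]
-      -> [-2, 0]
38     -> [-2, 0, 38]
-4     -> [-2, 0, 38, -4]
negate -> [-2, 0, 38, 4]
-      -> [-2, 0, 34]
*      -> [-2, 0]
7      -> [-2, 0, 7]
-3     -> [-2, 0, 7, -3]
7      -> [-2, 0, 7, -3, 7]
-      -> [-2, 0, 7, -10]
+      -> [-2, 0, -3]
*      -> [-2, 0]
12     -> [-2, 0, 12]
*      -> [-2, 0]
-      -> [-2]

-2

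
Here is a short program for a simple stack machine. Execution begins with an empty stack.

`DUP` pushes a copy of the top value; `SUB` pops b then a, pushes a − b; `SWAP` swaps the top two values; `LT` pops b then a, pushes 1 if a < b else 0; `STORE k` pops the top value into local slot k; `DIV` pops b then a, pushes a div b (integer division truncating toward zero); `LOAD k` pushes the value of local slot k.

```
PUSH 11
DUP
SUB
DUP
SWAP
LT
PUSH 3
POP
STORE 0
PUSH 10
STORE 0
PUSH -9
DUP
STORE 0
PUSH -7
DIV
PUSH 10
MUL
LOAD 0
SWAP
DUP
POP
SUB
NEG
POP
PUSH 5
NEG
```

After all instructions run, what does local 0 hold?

-9

PUSH 11  11
DUP      11 11
SUB      0
DUP      0 0
SWAP     0 0
LT       0
PUSH 3   0 3
POP      0
STORE 0  (empty)
PUSH 10  10
STORE 0  (empty)
PUSH -9  -9
DUP      -9 -9
STORE 0  -9
PUSH -7  -9 -7
DIV      1
PUSH 10  1 10
MUL      10
LOAD 0   10 -9
SWAP     -9 10
DUP      -9 10 10
POP      -9 10
SUB      -19
NEG      19
POP      (empty)
PUSH 5   5
NEG      -5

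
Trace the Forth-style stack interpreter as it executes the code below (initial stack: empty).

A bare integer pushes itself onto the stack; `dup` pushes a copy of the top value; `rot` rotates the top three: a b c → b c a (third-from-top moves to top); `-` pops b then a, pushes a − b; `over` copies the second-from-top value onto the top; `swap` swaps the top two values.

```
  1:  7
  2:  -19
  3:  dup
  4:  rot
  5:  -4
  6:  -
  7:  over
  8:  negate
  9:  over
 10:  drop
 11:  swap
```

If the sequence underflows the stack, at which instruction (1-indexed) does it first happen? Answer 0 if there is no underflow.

7      : 7
-19    : 7 -19
dup    : 7 -19 -19
rot    : -19 -19 7
-4     : -19 -19 7 -4
-      : -19 -19 11
over   : -19 -19 11 -19
negate : -19 -19 11 19
over   : -19 -19 11 19 11
drop   : -19 -19 11 19
swap   : -19 -19 19 11

0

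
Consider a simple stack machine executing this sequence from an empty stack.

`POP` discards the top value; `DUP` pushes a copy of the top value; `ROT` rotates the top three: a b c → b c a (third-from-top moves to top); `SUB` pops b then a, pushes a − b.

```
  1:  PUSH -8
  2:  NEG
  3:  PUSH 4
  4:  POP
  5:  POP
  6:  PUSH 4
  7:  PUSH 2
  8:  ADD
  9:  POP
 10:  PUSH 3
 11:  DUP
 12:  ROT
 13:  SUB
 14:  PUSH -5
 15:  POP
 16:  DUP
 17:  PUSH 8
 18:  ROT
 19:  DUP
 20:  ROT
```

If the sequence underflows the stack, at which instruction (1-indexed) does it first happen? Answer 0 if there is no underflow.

PUSH -8 → [-8]
NEG     → [8]
PUSH 4  → [8, 4]
POP     → [8]
POP     → []
PUSH 4  → [4]
PUSH 2  → [4, 2]
ADD     → [6]
POP     → []
PUSH 3  → [3]
DUP     → [3, 3]
ROT  — needs 3 operands, stack has 2 → underflow

12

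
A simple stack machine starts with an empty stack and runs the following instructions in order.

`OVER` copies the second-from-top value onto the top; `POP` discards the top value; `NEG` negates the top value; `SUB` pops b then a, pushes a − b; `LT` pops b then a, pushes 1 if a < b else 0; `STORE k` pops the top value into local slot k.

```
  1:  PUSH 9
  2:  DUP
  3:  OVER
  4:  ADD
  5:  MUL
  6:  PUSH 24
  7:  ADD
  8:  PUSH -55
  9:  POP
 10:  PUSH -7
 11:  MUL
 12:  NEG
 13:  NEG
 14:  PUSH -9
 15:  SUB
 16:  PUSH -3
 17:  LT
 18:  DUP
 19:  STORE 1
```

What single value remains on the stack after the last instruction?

1

PUSH 9    [9]
DUP       [9, 9]
OVER      [9, 9, 9]
ADD       [9, 18]
MUL       [162]
PUSH 24   [162, 24]
ADD       [186]
PUSH -55  [186, -55]
POP       [186]
PUSH -7   [186, -7]
MUL       [-1302]
NEG       [1302]
NEG       [-1302]
PUSH -9   [-1302, -9]
SUB       [-1293]
PUSH -3   [-1293, -3]
LT        [1]
DUP       [1, 1]
STORE 1   [1]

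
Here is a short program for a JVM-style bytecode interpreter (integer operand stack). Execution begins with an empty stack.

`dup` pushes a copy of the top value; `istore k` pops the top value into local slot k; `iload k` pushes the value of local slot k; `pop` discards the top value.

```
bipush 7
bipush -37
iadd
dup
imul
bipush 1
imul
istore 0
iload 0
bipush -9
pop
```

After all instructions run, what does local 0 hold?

bipush 7   -> [7]
bipush -37 -> [7, -37]
iadd       -> [-30]
dup        -> [-30, -30]
imul       -> [900]
bipush 1   -> [900, 1]
imul       -> [900]
istore 0   -> []
iload 0    -> [900]
bipush -9  -> [900, -9]
pop        -> [900]

900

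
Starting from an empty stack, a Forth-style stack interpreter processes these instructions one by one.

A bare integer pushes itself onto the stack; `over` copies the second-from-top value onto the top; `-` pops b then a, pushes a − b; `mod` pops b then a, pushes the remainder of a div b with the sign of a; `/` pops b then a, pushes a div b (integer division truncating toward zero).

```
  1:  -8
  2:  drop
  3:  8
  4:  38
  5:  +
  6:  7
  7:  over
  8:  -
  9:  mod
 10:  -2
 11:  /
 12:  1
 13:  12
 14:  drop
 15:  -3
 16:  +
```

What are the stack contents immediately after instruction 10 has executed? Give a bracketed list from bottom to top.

[7, -2]

-8   : [-8]
drop : []
8    : [8]
38   : [8, 38]
+    : [46]
7    : [46, 7]
over : [46, 7, 46]
-    : [46, -39]
mod  : [7]
-2   : [7, -2]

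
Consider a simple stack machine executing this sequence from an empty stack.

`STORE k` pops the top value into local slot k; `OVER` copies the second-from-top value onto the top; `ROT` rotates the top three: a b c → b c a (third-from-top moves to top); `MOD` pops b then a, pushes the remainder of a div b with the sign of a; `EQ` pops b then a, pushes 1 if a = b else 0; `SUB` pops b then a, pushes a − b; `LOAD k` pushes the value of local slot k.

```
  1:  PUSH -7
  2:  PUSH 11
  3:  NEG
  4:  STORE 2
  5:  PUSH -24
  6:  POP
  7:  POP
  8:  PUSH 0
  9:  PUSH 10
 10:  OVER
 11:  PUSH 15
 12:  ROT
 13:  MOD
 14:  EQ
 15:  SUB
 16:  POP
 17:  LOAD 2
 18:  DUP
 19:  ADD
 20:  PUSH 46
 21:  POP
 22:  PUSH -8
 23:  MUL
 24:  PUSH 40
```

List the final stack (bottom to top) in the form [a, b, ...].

[176, 40]

PUSH -7  → [-7]
PUSH 11  → [-7, 11]
NEG      → [-7, -11]
STORE 2  → [-7]
PUSH -24 → [-7, -24]
POP      → [-7]
POP      → []
PUSH 0   → [0]
PUSH 10  → [0, 10]
OVER     → [0, 10, 0]
PUSH 15  → [0, 10, 0, 15]
ROT      → [0, 0, 15, 10]
MOD      → [0, 0, 5]
EQ       → [0, 0]
SUB      → [0]
POP      → []
LOAD 2   → [-11]
DUP      → [-11, -11]
ADD      → [-22]
PUSH 46  → [-22, 46]
POP      → [-22]
PUSH -8  → [-22, -8]
MUL      → [176]
PUSH 40  → [176, 40]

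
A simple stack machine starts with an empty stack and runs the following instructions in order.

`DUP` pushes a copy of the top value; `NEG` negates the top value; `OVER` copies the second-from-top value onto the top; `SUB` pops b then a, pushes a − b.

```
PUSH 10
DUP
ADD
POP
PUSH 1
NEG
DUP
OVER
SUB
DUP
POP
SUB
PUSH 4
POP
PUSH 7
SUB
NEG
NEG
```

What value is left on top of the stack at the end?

-8

PUSH 10  [10]
DUP      [10, 10]
ADD      [20]
POP      []
PUSH 1   [1]
NEG      [-1]
DUP      [-1, -1]
OVER     [-1, -1, -1]
SUB      [-1, 0]
DUP      [-1, 0, 0]
POP      [-1, 0]
SUB      [-1]
PUSH 4   [-1, 4]
POP      [-1]
PUSH 7   [-1, 7]
SUB      [-8]
NEG      [8]
NEG      [-8]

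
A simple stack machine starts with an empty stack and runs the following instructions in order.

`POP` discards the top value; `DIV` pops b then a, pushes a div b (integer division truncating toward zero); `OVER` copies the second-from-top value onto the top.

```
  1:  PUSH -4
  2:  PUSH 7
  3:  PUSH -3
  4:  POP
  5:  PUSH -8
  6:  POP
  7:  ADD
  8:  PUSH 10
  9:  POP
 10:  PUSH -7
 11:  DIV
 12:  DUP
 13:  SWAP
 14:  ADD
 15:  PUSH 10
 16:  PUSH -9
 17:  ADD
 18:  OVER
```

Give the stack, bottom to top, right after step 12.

[0, 0]

PUSH -4 -> [-4]
PUSH 7  -> [-4, 7]
PUSH -3 -> [-4, 7, -3]
POP     -> [-4, 7]
PUSH -8 -> [-4, 7, -8]
POP     -> [-4, 7]
ADD     -> [3]
PUSH 10 -> [3, 10]
POP     -> [3]
PUSH -7 -> [3, -7]
DIV     -> [0]
DUP     -> [0, 0]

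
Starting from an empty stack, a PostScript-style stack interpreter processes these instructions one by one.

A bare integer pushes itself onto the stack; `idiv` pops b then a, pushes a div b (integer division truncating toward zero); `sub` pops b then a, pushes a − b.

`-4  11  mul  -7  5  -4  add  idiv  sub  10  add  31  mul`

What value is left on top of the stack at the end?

-837

-4    [-4]
11    [-4, 11]
mul   [-44]
-7    [-44, -7]
5     [-44, -7, 5]
-4    [-44, -7, 5, -4]
add   [-44, -7, 1]
idiv  [-44, -7]
sub   [-37]
10    [-37, 10]
add   [-27]
31    [-27, 31]
mul   [-837]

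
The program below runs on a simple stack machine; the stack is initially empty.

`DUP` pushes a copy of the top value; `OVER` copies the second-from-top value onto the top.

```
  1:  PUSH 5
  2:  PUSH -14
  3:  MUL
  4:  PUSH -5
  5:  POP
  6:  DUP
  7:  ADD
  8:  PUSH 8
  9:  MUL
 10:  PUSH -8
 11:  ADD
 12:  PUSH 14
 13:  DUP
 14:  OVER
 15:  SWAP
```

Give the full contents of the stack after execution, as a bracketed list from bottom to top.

PUSH 5   → [5]
PUSH -14 → [5, -14]
MUL      → [-70]
PUSH -5  → [-70, -5]
POP      → [-70]
DUP      → [-70, -70]
ADD      → [-140]
PUSH 8   → [-140, 8]
MUL      → [-1120]
PUSH -8  → [-1120, -8]
ADD      → [-1128]
PUSH 14  → [-1128, 14]
DUP      → [-1128, 14, 14]
OVER     → [-1128, 14, 14, 14]
SWAP     → [-1128, 14, 14, 14]

[-1128, 14, 14, 14]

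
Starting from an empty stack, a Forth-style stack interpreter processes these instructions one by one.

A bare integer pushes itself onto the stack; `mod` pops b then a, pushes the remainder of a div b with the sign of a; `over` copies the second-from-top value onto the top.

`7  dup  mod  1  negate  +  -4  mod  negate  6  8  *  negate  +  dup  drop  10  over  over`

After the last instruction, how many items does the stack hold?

7       7
dup     7 7
mod     0
1       0 1
negate  0 -1
+       -1
-4      -1 -4
mod     -1
negate  1
6       1 6
8       1 6 8
*       1 48
negate  1 -48
+       -47
dup     -47 -47
drop    -47
10      -47 10
over    -47 10 -47
over    -47 10 -47 10

4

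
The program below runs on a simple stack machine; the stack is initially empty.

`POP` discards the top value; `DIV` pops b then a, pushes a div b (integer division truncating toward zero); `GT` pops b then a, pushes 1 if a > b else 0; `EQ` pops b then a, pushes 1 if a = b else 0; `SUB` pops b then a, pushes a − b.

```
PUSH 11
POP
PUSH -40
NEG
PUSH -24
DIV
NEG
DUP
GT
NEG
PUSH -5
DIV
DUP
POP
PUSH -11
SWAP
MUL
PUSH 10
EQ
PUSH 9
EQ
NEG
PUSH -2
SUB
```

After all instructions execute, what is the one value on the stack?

PUSH 11   [11]
POP       []
PUSH -40  [-40]
NEG       [40]
PUSH -24  [40, -24]
DIV       [-1]
NEG       [1]
DUP       [1, 1]
GT        [0]
NEG       [0]
PUSH -5   [0, -5]
DIV       [0]
DUP       [0, 0]
POP       [0]
PUSH -11  [0, -11]
SWAP      [-11, 0]
MUL       [0]
PUSH 10   [0, 10]
EQ        [0]
PUSH 9    [0, 9]
EQ        [0]
NEG       [0]
PUSH -2   [0, -2]
SUB       [2]

2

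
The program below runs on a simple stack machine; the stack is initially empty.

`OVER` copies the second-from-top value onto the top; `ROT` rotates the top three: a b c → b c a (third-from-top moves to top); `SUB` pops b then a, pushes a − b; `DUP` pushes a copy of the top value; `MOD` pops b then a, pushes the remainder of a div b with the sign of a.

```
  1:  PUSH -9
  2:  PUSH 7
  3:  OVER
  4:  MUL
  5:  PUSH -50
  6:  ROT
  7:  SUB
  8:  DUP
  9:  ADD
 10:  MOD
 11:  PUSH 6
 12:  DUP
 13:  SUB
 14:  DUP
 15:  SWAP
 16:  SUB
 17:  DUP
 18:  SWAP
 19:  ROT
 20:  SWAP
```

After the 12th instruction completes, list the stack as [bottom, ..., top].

PUSH -9   [-9]
PUSH 7    [-9, 7]
OVER      [-9, 7, -9]
MUL       [-9, -63]
PUSH -50  [-9, -63, -50]
ROT       [-63, -50, -9]
SUB       [-63, -41]
DUP       [-63, -41, -41]
ADD       [-63, -82]
MOD       [-63]
PUSH 6    [-63, 6]
DUP       [-63, 6, 6]

[-63, 6, 6]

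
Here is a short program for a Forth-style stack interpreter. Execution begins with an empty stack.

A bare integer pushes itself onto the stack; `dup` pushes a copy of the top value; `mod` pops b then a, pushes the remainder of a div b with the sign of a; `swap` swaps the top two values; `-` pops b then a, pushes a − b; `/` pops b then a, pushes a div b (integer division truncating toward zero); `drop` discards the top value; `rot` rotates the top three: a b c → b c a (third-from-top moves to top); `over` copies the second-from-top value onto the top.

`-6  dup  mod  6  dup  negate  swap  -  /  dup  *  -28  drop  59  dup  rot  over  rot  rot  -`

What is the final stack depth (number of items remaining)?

-6      [-6]
dup     [-6, -6]
mod     [0]
6       [0, 6]
dup     [0, 6, 6]
negate  [0, 6, -6]
swap    [0, -6, 6]
-       [0, -12]
/       [0]
dup     [0, 0]
*       [0]
-28     [0, -28]
drop    [0]
59      [0, 59]
dup     [0, 59, 59]
rot     [59, 59, 0]
over    [59, 59, 0, 59]
rot     [59, 0, 59, 59]
rot     [59, 59, 59, 0]
-       [59, 59, 59]

3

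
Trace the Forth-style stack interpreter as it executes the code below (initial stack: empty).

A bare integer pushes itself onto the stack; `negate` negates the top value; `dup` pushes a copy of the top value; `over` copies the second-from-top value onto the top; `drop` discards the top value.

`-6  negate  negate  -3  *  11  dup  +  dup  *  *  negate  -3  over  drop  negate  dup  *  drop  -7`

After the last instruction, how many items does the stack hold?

-6     → [-6]
negate → [6]
negate → [-6]
-3     → [-6, -3]
*      → [18]
11     → [18, 11]
dup    → [18, 11, 11]
+      → [18, 22]
dup    → [18, 22, 22]
*      → [18, 484]
*      → [8712]
negate → [-8712]
-3     → [-8712, -3]
over   → [-8712, -3, -8712]
drop   → [-8712, -3]
negate → [-8712, 3]
dup    → [-8712, 3, 3]
*      → [-8712, 9]
drop   → [-8712]
-7     → [-8712, -7]

2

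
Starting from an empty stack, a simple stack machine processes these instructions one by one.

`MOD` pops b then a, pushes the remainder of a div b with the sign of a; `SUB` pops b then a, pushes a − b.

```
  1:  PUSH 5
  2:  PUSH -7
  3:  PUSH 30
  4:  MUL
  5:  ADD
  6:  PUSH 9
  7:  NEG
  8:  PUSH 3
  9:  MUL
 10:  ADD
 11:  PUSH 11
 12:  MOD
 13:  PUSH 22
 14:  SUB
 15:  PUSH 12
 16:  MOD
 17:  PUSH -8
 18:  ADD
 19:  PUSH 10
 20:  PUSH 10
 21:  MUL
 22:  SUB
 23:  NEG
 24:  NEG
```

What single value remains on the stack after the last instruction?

PUSH 5  → 5
PUSH -7 → 5 -7
PUSH 30 → 5 -7 30
MUL     → 5 -210
ADD     → -205
PUSH 9  → -205 9
NEG     → -205 -9
PUSH 3  → -205 -9 3
MUL     → -205 -27
ADD     → -232
PUSH 11 → -232 11
MOD     → -1
PUSH 22 → -1 22
SUB     → -23
PUSH 12 → -23 12
MOD     → -11
PUSH -8 → -11 -8
ADD     → -19
PUSH 10 → -19 10
PUSH 10 → -19 10 10
MUL     → -19 100
SUB     → -119
NEG     → 119
NEG     → -119

-119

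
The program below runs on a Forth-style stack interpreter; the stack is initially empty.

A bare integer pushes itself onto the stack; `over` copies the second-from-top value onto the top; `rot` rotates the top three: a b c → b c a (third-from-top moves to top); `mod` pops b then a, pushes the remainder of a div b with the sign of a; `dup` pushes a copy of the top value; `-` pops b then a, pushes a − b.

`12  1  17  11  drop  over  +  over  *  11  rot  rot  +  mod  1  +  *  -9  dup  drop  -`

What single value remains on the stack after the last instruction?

153

12   -> 12
1    -> 12 1
17   -> 12 1 17
11   -> 12 1 17 11
drop -> 12 1 17
over -> 12 1 17 1
+    -> 12 1 18
over -> 12 1 18 1
*    -> 12 1 18
11   -> 12 1 18 11
rot  -> 12 18 11 1
rot  -> 12 11 1 18
+    -> 12 11 19
mod  -> 12 11
1    -> 12 11 1
+    -> 12 12
*    -> 144
-9   -> 144 -9
dup  -> 144 -9 -9
drop -> 144 -9
-    -> 153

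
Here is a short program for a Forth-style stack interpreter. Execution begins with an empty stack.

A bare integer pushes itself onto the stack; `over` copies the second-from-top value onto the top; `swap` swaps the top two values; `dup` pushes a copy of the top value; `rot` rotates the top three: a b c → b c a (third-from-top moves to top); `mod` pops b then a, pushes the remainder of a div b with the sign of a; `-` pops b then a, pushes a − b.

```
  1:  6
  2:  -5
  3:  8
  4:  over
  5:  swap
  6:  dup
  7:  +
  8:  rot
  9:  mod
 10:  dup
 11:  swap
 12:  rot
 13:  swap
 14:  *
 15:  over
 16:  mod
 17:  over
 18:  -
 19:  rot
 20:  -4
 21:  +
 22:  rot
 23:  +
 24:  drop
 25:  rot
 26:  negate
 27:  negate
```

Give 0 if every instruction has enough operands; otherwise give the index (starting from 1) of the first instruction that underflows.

25

6     6
-5    6 -5
8     6 -5 8
over  6 -5 8 -5
swap  6 -5 -5 8
dup   6 -5 -5 8 8
+     6 -5 -5 16
rot   6 -5 16 -5
mod   6 -5 1
dup   6 -5 1 1
swap  6 -5 1 1
rot   6 1 1 -5
swap  6 1 -5 1
*     6 1 -5
over  6 1 -5 1
mod   6 1 0
over  6 1 0 1
-     6 1 -1
rot   1 -1 6
-4    1 -1 6 -4
+     1 -1 2
rot   -1 2 1
+     -1 3
drop  -1
rot  — needs 3 operands, stack has 1 → underflow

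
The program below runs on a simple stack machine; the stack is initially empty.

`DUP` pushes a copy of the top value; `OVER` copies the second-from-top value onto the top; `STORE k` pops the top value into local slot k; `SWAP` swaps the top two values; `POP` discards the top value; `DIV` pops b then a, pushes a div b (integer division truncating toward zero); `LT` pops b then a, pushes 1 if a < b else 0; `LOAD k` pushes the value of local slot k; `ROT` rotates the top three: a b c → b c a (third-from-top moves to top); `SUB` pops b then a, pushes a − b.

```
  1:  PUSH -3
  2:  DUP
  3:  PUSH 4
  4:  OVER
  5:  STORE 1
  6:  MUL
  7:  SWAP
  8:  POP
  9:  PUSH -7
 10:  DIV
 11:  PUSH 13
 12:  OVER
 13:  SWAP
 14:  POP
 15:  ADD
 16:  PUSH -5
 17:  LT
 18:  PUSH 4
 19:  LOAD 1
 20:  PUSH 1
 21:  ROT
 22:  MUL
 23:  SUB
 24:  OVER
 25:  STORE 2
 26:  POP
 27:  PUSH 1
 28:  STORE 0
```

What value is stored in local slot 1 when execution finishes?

PUSH -3 : [-3]
DUP     : [-3, -3]
PUSH 4  : [-3, -3, 4]
OVER    : [-3, -3, 4, -3]
STORE 1 : [-3, -3, 4]
MUL     : [-3, -12]
SWAP    : [-12, -3]
POP     : [-12]
PUSH -7 : [-12, -7]
DIV     : [1]
PUSH 13 : [1, 13]
OVER    : [1, 13, 1]
SWAP    : [1, 1, 13]
POP     : [1, 1]
ADD     : [2]
PUSH -5 : [2, -5]
LT      : [0]
PUSH 4  : [0, 4]
LOAD 1  : [0, 4, -3]
PUSH 1  : [0, 4, -3, 1]
ROT     : [0, -3, 1, 4]
MUL     : [0, -3, 4]
SUB     : [0, -7]
OVER    : [0, -7, 0]
STORE 2 : [0, -7]
POP     : [0]
PUSH 1  : [0, 1]
STORE 0 : [0]

-3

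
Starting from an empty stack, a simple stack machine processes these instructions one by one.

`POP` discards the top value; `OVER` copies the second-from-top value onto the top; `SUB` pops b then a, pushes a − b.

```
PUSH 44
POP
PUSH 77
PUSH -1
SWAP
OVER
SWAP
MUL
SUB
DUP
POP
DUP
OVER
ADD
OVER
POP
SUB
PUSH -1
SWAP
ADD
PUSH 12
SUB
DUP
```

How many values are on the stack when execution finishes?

PUSH 44 -> 44
POP     -> (empty)
PUSH 77 -> 77
PUSH -1 -> 77 -1
SWAP    -> -1 77
OVER    -> -1 77 -1
SWAP    -> -1 -1 77
MUL     -> -1 -77
SUB     -> 76
DUP     -> 76 76
POP     -> 76
DUP     -> 76 76
OVER    -> 76 76 76
ADD     -> 76 152
OVER    -> 76 152 76
POP     -> 76 152
SUB     -> -76
PUSH -1 -> -76 -1
SWAP    -> -1 -76
ADD     -> -77
PUSH 12 -> -77 12
SUB     -> -89
DUP     -> -89 -89

2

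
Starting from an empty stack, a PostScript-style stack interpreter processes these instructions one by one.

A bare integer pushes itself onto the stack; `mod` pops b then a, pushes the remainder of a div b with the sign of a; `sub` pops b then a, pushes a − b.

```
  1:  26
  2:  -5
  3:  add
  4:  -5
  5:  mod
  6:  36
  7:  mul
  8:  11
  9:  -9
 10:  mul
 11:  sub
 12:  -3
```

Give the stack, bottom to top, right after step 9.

26  → 26
-5  → 26 -5
add → 21
-5  → 21 -5
mod → 1
36  → 1 36
mul → 36
11  → 36 11
-9  → 36 11 -9

[36, 11, -9]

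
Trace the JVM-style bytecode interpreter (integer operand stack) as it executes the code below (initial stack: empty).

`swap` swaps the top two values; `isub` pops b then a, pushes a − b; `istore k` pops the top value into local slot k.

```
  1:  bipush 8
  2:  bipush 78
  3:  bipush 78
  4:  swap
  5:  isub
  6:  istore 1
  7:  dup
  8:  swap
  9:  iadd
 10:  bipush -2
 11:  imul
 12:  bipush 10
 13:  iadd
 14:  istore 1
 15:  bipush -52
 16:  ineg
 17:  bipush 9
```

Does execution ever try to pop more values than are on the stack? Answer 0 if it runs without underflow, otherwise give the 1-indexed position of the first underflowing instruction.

bipush 8   → [8]
bipush 78  → [8, 78]
bipush 78  → [8, 78, 78]
swap       → [8, 78, 78]
isub       → [8, 0]
istore 1   → [8]
dup        → [8, 8]
swap       → [8, 8]
iadd       → [16]
bipush -2  → [16, -2]
imul       → [-32]
bipush 10  → [-32, 10]
iadd       → [-22]
istore 1   → []
bipush -52 → [-52]
ineg       → [52]
bipush 9   → [52, 9]

0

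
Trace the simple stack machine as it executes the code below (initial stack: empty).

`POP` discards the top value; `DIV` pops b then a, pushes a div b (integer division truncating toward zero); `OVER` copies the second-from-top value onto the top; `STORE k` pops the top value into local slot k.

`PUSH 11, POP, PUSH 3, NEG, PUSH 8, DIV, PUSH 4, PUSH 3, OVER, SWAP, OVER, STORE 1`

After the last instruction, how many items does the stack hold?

PUSH 11 → [11]
POP     → []
PUSH 3  → [3]
NEG     → [-3]
PUSH 8  → [-3, 8]
DIV     → [0]
PUSH 4  → [0, 4]
PUSH 3  → [0, 4, 3]
OVER    → [0, 4, 3, 4]
SWAP    → [0, 4, 4, 3]
OVER    → [0, 4, 4, 3, 4]
STORE 1 → [0, 4, 4, 3]

4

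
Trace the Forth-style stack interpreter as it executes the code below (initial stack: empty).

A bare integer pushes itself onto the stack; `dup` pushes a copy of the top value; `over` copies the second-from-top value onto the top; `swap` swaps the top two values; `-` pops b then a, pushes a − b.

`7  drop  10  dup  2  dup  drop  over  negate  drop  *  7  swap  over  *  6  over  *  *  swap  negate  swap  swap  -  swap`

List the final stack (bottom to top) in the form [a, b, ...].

[117607, 10]

7      -> [7]
drop   -> []
10     -> [10]
dup    -> [10, 10]
2      -> [10, 10, 2]
dup    -> [10, 10, 2, 2]
drop   -> [10, 10, 2]
over   -> [10, 10, 2, 10]
negate -> [10, 10, 2, -10]
drop   -> [10, 10, 2]
*      -> [10, 20]
7      -> [10, 20, 7]
swap   -> [10, 7, 20]
over   -> [10, 7, 20, 7]
*      -> [10, 7, 140]
6      -> [10, 7, 140, 6]
over   -> [10, 7, 140, 6, 140]
*      -> [10, 7, 140, 840]
*      -> [10, 7, 117600]
swap   -> [10, 117600, 7]
negate -> [10, 117600, -7]
swap   -> [10, -7, 117600]
swap   -> [10, 117600, -7]
-      -> [10, 117607]
swap   -> [117607, 10]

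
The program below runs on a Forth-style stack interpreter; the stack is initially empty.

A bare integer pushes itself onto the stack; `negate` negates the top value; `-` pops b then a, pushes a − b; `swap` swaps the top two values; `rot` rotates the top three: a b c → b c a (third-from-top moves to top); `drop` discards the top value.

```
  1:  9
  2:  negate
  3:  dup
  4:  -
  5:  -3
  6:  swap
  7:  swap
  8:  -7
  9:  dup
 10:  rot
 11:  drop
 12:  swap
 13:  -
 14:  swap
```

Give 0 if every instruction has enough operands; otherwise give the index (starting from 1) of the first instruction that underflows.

0

9      : [9]
negate : [-9]
dup    : [-9, -9]
-      : [0]
-3     : [0, -3]
swap   : [-3, 0]
swap   : [0, -3]
-7     : [0, -3, -7]
dup    : [0, -3, -7, -7]
rot    : [0, -7, -7, -3]
drop   : [0, -7, -7]
swap   : [0, -7, -7]
-      : [0, 0]
swap   : [0, 0]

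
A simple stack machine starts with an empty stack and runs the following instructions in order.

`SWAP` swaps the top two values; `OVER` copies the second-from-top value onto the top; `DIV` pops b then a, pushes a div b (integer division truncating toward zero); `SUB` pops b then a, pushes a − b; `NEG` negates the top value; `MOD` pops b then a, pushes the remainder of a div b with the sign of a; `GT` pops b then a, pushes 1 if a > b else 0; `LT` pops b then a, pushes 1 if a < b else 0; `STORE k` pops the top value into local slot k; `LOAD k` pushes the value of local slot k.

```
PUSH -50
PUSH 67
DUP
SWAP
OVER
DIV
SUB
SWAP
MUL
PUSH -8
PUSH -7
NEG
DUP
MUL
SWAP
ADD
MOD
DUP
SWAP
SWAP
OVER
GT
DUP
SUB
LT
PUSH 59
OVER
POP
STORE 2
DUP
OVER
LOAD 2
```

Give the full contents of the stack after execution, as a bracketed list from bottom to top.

[1, 1, 1, 59]

PUSH -50 → [-50]
PUSH 67  → [-50, 67]
DUP      → [-50, 67, 67]
SWAP     → [-50, 67, 67]
OVER     → [-50, 67, 67, 67]
DIV      → [-50, 67, 1]
SUB      → [-50, 66]
SWAP     → [66, -50]
MUL      → [-3300]
PUSH -8  → [-3300, -8]
PUSH -7  → [-3300, -8, -7]
NEG      → [-3300, -8, 7]
DUP      → [-3300, -8, 7, 7]
MUL      → [-3300, -8, 49]
SWAP     → [-3300, 49, -8]
ADD      → [-3300, 41]
MOD      → [-20]
DUP      → [-20, -20]
SWAP     → [-20, -20]
SWAP     → [-20, -20]
OVER     → [-20, -20, -20]
GT       → [-20, 0]
DUP      → [-20, 0, 0]
SUB      → [-20, 0]
LT       → [1]
PUSH 59  → [1, 59]
OVER     → [1, 59, 1]
POP      → [1, 59]
STORE 2  → [1]
DUP      → [1, 1]
OVER     → [1, 1, 1]
LOAD 2   → [1, 1, 1, 59]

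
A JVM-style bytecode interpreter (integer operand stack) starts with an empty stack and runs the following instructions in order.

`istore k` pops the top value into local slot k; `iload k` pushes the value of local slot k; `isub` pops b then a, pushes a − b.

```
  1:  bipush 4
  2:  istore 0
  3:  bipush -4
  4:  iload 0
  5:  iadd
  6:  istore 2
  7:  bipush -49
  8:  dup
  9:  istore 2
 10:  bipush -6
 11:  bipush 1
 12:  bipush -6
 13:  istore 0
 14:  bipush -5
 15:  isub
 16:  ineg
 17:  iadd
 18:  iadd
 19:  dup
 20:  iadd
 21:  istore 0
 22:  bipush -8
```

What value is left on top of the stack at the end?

-8

bipush 4   -> 4
istore 0   -> (empty)
bipush -4  -> -4
iload 0    -> -4 4
iadd       -> 0
istore 2   -> (empty)
bipush -49 -> -49
dup        -> -49 -49
istore 2   -> -49
bipush -6  -> -49 -6
bipush 1   -> -49 -6 1
bipush -6  -> -49 -6 1 -6
istore 0   -> -49 -6 1
bipush -5  -> -49 -6 1 -5
isub       -> -49 -6 6
ineg       -> -49 -6 -6
iadd       -> -49 -12
iadd       -> -61
dup        -> -61 -61
iadd       -> -122
istore 0   -> (empty)
bipush -8  -> -8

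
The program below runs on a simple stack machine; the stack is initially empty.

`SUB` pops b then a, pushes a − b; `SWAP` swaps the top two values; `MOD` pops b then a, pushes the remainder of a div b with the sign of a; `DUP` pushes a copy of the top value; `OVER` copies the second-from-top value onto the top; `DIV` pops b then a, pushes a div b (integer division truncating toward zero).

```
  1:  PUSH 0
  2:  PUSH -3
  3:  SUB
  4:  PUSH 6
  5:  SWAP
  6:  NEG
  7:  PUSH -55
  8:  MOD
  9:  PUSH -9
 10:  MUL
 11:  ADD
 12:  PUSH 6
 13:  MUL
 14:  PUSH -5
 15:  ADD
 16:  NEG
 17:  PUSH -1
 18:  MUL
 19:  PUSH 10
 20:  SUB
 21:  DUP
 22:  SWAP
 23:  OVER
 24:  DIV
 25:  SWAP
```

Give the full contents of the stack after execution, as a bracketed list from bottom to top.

[1, 183]

PUSH 0   : 0
PUSH -3  : 0 -3
SUB      : 3
PUSH 6   : 3 6
SWAP     : 6 3
NEG      : 6 -3
PUSH -55 : 6 -3 -55
MOD      : 6 -3
PUSH -9  : 6 -3 -9
MUL      : 6 27
ADD      : 33
PUSH 6   : 33 6
MUL      : 198
PUSH -5  : 198 -5
ADD      : 193
NEG      : -193
PUSH -1  : -193 -1
MUL      : 193
PUSH 10  : 193 10
SUB      : 183
DUP      : 183 183
SWAP     : 183 183
OVER     : 183 183 183
DIV      : 183 1
SWAP     : 1 183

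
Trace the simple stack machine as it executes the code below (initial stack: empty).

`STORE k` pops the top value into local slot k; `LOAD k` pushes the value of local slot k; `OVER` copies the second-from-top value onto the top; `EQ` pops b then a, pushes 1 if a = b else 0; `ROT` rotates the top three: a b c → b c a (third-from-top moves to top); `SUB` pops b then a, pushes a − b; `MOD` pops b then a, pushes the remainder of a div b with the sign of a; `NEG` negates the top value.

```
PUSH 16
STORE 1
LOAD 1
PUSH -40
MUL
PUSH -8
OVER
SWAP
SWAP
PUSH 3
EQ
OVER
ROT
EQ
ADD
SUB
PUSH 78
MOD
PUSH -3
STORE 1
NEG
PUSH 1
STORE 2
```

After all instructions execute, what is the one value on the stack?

17

PUSH 16  → [16]
STORE 1  → []
LOAD 1   → [16]
PUSH -40 → [16, -40]
MUL      → [-640]
PUSH -8  → [-640, -8]
OVER     → [-640, -8, -640]
SWAP     → [-640, -640, -8]
SWAP     → [-640, -8, -640]
PUSH 3   → [-640, -8, -640, 3]
EQ       → [-640, -8, 0]
OVER     → [-640, -8, 0, -8]
ROT      → [-640, 0, -8, -8]
EQ       → [-640, 0, 1]
ADD      → [-640, 1]
SUB      → [-641]
PUSH 78  → [-641, 78]
MOD      → [-17]
PUSH -3  → [-17, -3]
STORE 1  → [-17]
NEG      → [17]
PUSH 1   → [17, 1]
STORE 2  → [17]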